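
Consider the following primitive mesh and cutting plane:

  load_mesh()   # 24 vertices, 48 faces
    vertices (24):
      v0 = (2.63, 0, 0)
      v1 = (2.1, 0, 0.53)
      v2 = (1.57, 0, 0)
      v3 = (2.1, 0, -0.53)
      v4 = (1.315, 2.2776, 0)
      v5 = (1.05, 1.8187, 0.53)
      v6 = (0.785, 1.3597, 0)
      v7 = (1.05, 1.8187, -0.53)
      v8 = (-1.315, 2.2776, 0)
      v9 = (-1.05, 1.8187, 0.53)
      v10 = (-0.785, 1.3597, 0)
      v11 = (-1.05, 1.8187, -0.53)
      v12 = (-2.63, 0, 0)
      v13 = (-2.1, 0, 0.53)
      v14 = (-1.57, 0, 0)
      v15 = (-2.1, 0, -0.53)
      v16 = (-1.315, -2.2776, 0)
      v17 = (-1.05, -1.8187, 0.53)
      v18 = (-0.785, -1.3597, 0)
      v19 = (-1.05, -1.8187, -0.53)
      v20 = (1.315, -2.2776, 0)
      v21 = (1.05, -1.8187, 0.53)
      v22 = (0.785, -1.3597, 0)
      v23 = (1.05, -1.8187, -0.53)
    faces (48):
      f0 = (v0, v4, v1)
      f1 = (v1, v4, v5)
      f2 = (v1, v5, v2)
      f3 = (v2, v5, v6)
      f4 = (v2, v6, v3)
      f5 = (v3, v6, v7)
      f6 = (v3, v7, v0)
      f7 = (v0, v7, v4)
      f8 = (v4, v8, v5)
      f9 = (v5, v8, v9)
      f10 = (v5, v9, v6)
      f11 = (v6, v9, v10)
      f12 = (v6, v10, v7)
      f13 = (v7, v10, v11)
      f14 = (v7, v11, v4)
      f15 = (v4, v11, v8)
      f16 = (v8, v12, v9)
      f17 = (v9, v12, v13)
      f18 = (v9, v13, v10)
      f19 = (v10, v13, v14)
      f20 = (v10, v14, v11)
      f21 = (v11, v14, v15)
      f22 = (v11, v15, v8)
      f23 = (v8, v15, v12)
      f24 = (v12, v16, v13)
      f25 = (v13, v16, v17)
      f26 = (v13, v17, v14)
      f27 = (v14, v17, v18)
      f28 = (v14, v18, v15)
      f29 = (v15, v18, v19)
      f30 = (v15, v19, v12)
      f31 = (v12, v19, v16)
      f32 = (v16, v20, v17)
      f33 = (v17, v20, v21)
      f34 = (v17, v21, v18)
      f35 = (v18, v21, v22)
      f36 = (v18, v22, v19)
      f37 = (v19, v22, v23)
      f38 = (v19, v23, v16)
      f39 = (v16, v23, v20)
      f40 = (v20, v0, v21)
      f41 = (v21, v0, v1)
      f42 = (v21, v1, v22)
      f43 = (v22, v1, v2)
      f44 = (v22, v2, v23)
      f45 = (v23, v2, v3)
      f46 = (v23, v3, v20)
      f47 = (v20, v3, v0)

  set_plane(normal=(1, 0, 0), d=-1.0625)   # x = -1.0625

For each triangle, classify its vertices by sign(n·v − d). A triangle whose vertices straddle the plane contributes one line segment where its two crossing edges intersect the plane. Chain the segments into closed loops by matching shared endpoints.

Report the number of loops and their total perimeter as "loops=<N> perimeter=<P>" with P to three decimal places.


Straddling triangles (20 of 48):
  (v4,v8,v5) [+-+] → (-1.0625, 2.2776, 0)–(-1.0625, 2.22861, 0.0565856)  len=0.0748
  (v5,v8,v9) [+-+] → (-1.0625, 2.22861, 0.0565856)–(-1.0625, 1.84035, 0.505)  len=0.5931
  (v4,v11,v8) [++-] → (-1.0625, 1.84035, -0.505)–(-1.0625, 2.2776, 0)  len=0.6680
  (v8,v12,v9) [--+] → (-1.0625, 1.80431, 0.525807)–(-1.0625, 1.84035, 0.505)  len=0.0416
  (v9,v12,v13) [+--] → (-1.0625, 1.80431, 0.525807)–(-1.0625, 1.79705, 0.53)  len=0.0084
  (v9,v13,v10) [+-+] → (-1.0625, 1.79705, 0.53)–(-1.0625, 1.07277, 0.111844)  len=0.8363
  (v10,v13,v14) [+--] → (-1.0625, 1.07277, 0.111844)–(-1.0625, 0.879042, 0)  len=0.2237
  (v10,v14,v11) [+-+] → (-1.0625, 0.879042, 0)–(-1.0625, 1.77498, -0.51726)  len=1.0345
  (v11,v14,v15) [+--] → (-1.0625, 1.77498, -0.51726)–(-1.0625, 1.79705, -0.53)  len=0.0255
  (v11,v15,v8) [+--] → (-1.0625, 1.79705, -0.53)–(-1.0625, 1.84035, -0.505)  len=0.0500
  (v13,v16,v17) [--+] → (-1.0625, -1.84035, 0.505)–(-1.0625, -1.79705, 0.53)  len=0.0500
  (v13,v17,v14) [-+-] → (-1.0625, -1.79705, 0.53)–(-1.0625, -1.77498, 0.51726)  len=0.0255
  (v14,v17,v18) [-++] → (-1.0625, -1.77498, 0.51726)–(-1.0625, -0.879042, 0)  len=1.0345
  (v14,v18,v15) [-+-] → (-1.0625, -0.879042, 0)–(-1.0625, -1.07277, -0.111844)  len=0.2237
  (v15,v18,v19) [-++] → (-1.0625, -1.07277, -0.111844)–(-1.0625, -1.79705, -0.53)  len=0.8363
  (v15,v19,v12) [-+-] → (-1.0625, -1.79705, -0.53)–(-1.0625, -1.80431, -0.525807)  len=0.0084
  (v12,v19,v16) [-+-] → (-1.0625, -1.80431, -0.525807)–(-1.0625, -1.84035, -0.505)  len=0.0416
  (v16,v20,v17) [-++] → (-1.0625, -2.2776, 0)–(-1.0625, -1.84035, 0.505)  len=0.6680
  (v19,v23,v16) [++-] → (-1.0625, -2.22861, -0.0565856)–(-1.0625, -1.84035, -0.505)  len=0.5931
  (v16,v23,v20) [-++] → (-1.0625, -2.22861, -0.0565856)–(-1.0625, -2.2776, 0)  len=0.0748

Chained into 2 loop(s):
  loop 1: 10 segments, perimeter = 3.5560
  loop 2: 10 segments, perimeter = 3.5560
Total perimeter = 7.112

loops=2 perimeter=7.112


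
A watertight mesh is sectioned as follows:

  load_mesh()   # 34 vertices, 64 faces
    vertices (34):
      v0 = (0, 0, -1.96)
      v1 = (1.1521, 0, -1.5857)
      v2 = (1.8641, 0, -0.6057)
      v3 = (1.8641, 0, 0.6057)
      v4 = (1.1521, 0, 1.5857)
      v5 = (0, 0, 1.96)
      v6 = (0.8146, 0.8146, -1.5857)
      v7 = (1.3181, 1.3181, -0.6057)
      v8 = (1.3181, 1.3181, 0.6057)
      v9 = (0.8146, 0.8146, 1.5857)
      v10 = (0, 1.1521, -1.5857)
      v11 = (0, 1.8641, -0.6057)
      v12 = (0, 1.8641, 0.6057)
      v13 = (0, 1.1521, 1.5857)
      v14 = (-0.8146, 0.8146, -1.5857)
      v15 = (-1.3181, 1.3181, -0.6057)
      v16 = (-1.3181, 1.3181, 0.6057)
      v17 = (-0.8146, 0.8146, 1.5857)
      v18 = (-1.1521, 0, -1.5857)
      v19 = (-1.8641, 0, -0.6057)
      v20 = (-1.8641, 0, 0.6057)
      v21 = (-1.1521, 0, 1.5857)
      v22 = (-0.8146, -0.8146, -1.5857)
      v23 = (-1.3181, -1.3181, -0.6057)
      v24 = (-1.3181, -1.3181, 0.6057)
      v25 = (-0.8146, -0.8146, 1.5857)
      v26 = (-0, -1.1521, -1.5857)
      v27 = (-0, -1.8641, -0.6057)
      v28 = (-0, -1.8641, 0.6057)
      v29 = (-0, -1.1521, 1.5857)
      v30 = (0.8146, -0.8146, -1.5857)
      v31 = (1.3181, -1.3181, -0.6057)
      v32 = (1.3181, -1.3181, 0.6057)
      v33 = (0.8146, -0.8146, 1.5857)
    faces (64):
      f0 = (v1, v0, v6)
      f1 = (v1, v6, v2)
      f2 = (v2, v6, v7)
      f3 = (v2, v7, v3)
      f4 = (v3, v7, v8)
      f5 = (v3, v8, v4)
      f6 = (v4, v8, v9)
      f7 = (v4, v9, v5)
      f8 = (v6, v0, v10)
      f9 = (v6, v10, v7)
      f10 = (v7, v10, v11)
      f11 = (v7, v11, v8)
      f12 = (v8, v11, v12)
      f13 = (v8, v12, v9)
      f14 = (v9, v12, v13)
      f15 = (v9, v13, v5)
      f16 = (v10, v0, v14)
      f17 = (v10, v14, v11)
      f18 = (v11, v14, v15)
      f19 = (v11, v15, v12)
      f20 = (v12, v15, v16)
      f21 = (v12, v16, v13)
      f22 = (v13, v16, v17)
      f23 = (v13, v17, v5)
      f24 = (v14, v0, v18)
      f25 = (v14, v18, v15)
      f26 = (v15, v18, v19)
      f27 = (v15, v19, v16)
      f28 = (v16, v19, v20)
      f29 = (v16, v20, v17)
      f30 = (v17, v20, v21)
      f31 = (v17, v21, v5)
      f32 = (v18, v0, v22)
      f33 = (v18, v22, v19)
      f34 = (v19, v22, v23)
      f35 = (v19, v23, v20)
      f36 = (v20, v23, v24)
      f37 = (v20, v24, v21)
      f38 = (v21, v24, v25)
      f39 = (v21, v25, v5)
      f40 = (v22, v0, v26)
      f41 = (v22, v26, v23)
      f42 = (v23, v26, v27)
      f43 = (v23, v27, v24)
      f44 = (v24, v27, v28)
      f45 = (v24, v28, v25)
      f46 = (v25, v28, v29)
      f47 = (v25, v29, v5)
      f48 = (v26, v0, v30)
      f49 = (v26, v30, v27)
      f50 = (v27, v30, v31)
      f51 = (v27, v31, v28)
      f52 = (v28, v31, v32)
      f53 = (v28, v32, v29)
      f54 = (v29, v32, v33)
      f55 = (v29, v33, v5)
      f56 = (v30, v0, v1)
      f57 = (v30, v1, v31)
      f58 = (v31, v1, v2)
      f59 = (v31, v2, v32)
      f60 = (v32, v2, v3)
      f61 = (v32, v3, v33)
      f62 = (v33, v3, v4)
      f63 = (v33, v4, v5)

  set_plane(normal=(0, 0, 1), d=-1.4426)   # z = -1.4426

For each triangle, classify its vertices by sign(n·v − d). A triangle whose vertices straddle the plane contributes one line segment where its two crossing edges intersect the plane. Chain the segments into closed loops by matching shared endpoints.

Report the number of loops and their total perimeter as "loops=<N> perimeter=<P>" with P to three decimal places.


loops=1 perimeter=7.691

Straddling triangles (16 of 64):
  (v1,v6,v2) [--+] → (0.967848, 0.695652, -1.4426)–(1.25607, 0, -1.4426)  len=0.7530
  (v2,v6,v7) [+-+] → (0.967848, 0.695652, -1.4426)–(0.888121, 0.888121, -1.4426)  len=0.2083
  (v6,v10,v7) [--+] → (0.19247, 1.17634, -1.4426)–(0.888121, 0.888121, -1.4426)  len=0.7530
  (v7,v10,v11) [+-+] → (0.19247, 1.17634, -1.4426)–(0, 1.25607, -1.4426)  len=0.2083
  (v10,v14,v11) [--+] → (-0.695652, 0.967848, -1.4426)–(0, 1.25607, -1.4426)  len=0.7530
  (v11,v14,v15) [+-+] → (-0.695652, 0.967848, -1.4426)–(-0.888121, 0.888121, -1.4426)  len=0.2083
  (v14,v18,v15) [--+] → (-1.17634, 0.19247, -1.4426)–(-0.888121, 0.888121, -1.4426)  len=0.7530
  (v15,v18,v19) [+-+] → (-1.17634, 0.19247, -1.4426)–(-1.25607, 0, -1.4426)  len=0.2083
  (v18,v22,v19) [--+] → (-0.967848, -0.695652, -1.4426)–(-1.25607, 0, -1.4426)  len=0.7530
  (v19,v22,v23) [+-+] → (-0.967848, -0.695652, -1.4426)–(-0.888121, -0.888121, -1.4426)  len=0.2083
  (v22,v26,v23) [--+] → (-0.19247, -1.17634, -1.4426)–(-0.888121, -0.888121, -1.4426)  len=0.7530
  (v23,v26,v27) [+-+] → (-0.19247, -1.17634, -1.4426)–(0, -1.25607, -1.4426)  len=0.2083
  (v26,v30,v27) [--+] → (0.695652, -0.967848, -1.4426)–(0, -1.25607, -1.4426)  len=0.7530
  (v27,v30,v31) [+-+] → (0.695652, -0.967848, -1.4426)–(0.888121, -0.888121, -1.4426)  len=0.2083
  (v30,v1,v31) [--+] → (1.17634, -0.19247, -1.4426)–(0.888121, -0.888121, -1.4426)  len=0.7530
  (v31,v1,v2) [+-+] → (1.17634, -0.19247, -1.4426)–(1.25607, 0, -1.4426)  len=0.2083

Chained into 1 loop(s):
  loop 1: 16 segments, perimeter = 7.6906
Total perimeter = 7.691


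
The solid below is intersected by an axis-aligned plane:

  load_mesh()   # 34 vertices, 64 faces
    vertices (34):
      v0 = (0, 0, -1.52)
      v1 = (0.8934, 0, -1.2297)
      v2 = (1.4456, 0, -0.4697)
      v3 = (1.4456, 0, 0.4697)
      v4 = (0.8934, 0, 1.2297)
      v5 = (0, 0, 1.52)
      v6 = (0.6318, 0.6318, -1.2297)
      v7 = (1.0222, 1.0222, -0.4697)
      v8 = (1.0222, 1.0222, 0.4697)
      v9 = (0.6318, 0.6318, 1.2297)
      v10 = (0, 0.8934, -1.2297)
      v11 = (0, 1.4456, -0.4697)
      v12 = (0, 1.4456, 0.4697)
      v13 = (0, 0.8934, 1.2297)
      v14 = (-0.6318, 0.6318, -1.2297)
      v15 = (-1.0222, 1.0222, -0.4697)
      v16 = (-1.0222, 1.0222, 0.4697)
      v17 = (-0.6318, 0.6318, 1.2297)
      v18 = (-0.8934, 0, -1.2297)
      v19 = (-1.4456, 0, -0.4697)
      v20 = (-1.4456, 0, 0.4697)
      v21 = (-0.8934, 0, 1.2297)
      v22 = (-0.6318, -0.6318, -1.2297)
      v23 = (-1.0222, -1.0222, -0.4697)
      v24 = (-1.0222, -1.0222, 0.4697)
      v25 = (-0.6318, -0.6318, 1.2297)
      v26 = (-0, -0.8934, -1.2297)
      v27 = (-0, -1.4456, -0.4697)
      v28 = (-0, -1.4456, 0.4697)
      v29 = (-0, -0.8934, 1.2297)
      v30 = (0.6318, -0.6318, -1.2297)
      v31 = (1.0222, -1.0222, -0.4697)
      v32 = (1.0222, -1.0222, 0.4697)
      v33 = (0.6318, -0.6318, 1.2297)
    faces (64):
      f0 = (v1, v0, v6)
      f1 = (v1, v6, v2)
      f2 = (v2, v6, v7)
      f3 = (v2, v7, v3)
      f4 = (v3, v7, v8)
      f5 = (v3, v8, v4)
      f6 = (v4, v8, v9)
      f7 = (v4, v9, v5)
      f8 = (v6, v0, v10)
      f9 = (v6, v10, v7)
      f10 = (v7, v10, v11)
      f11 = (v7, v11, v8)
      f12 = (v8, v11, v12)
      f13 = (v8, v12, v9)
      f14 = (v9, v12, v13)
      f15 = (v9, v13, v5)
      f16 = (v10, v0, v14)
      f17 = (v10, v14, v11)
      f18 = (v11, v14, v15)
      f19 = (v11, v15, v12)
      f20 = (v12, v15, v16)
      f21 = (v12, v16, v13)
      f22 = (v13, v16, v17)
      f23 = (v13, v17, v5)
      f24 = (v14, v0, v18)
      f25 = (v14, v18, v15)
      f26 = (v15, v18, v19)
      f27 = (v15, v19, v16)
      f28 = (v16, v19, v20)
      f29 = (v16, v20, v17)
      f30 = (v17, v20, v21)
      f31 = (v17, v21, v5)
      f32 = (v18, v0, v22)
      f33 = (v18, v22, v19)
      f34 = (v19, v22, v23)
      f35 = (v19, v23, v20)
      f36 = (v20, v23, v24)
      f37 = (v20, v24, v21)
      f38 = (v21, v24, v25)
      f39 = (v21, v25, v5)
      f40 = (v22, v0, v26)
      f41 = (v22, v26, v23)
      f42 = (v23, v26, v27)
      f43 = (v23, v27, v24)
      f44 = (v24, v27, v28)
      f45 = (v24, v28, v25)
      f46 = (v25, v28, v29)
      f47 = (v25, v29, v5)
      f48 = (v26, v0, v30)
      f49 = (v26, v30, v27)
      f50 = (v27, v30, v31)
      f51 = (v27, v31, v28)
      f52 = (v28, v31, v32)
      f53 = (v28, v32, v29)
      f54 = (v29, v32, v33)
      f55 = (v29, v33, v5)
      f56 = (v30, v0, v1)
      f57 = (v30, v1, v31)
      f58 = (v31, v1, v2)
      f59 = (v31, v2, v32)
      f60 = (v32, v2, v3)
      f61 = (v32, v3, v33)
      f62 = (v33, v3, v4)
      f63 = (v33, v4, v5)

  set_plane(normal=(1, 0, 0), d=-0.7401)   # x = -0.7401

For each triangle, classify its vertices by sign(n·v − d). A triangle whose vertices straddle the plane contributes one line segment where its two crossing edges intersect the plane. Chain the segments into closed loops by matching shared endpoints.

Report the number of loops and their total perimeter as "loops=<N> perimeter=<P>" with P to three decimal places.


Straddling triangles (20 of 64):
  (v11,v14,v15) [++-] → (-0.7401, 0.7401, -1.01887)–(-0.7401, 1.13905, -0.4697)  len=0.6788
  (v11,v15,v12) [+-+] → (-0.7401, 1.13905, -0.4697)–(-0.7401, 1.13905, -0.210451)  len=0.2592
  (v12,v15,v16) [+--] → (-0.7401, 1.13905, -0.210451)–(-0.7401, 1.13905, 0.4697)  len=0.6802
  (v12,v16,v13) [+-+] → (-0.7401, 1.13905, 0.4697)–(-0.7401, 0.986655, 0.67944)  len=0.2593
  (v13,v16,v17) [+-+] → (-0.7401, 0.986655, 0.67944)–(-0.7401, 0.7401, 1.01887)  len=0.4195
  (v14,v0,v18) [++-] → (-0.7401, 0, -1.27951)–(-0.7401, 0.370241, -1.2297)  len=0.3736
  (v14,v18,v15) [+--] → (-0.7401, 0.370241, -1.2297)–(-0.7401, 0.7401, -1.01887)  len=0.4257
  (v16,v20,v17) [--+] → (-0.7401, 0.54772, 1.12856)–(-0.7401, 0.7401, 1.01887)  len=0.2215
  (v17,v20,v21) [+--] → (-0.7401, 0.54772, 1.12856)–(-0.7401, 0.370241, 1.2297)  len=0.2043
  (v17,v21,v5) [+-+] → (-0.7401, 0.370241, 1.2297)–(-0.7401, 0, 1.27951)  len=0.3736
  (v18,v0,v22) [-++] → (-0.7401, 0, -1.27951)–(-0.7401, -0.370241, -1.2297)  len=0.3736
  (v18,v22,v19) [-+-] → (-0.7401, -0.370241, -1.2297)–(-0.7401, -0.54772, -1.12856)  len=0.2043
  (v19,v22,v23) [-+-] → (-0.7401, -0.54772, -1.12856)–(-0.7401, -0.7401, -1.01887)  len=0.2215
  (v21,v24,v25) [--+] → (-0.7401, -0.7401, 1.01887)–(-0.7401, -0.370241, 1.2297)  len=0.4257
  (v21,v25,v5) [-++] → (-0.7401, -0.370241, 1.2297)–(-0.7401, 0, 1.27951)  len=0.3736
  (v22,v26,v23) [++-] → (-0.7401, -0.986655, -0.67944)–(-0.7401, -0.7401, -1.01887)  len=0.4195
  (v23,v26,v27) [-++] → (-0.7401, -0.986655, -0.67944)–(-0.7401, -1.13905, -0.4697)  len=0.2593
  (v23,v27,v24) [-+-] → (-0.7401, -1.13905, -0.4697)–(-0.7401, -1.13905, 0.210451)  len=0.6802
  (v24,v27,v28) [-++] → (-0.7401, -1.13905, 0.210451)–(-0.7401, -1.13905, 0.4697)  len=0.2592
  (v24,v28,v25) [-++] → (-0.7401, -1.13905, 0.4697)–(-0.7401, -0.7401, 1.01887)  len=0.6788

Chained into 1 loop(s):
  loop 1: 20 segments, perimeter = 7.7912
Total perimeter = 7.791

loops=1 perimeter=7.791


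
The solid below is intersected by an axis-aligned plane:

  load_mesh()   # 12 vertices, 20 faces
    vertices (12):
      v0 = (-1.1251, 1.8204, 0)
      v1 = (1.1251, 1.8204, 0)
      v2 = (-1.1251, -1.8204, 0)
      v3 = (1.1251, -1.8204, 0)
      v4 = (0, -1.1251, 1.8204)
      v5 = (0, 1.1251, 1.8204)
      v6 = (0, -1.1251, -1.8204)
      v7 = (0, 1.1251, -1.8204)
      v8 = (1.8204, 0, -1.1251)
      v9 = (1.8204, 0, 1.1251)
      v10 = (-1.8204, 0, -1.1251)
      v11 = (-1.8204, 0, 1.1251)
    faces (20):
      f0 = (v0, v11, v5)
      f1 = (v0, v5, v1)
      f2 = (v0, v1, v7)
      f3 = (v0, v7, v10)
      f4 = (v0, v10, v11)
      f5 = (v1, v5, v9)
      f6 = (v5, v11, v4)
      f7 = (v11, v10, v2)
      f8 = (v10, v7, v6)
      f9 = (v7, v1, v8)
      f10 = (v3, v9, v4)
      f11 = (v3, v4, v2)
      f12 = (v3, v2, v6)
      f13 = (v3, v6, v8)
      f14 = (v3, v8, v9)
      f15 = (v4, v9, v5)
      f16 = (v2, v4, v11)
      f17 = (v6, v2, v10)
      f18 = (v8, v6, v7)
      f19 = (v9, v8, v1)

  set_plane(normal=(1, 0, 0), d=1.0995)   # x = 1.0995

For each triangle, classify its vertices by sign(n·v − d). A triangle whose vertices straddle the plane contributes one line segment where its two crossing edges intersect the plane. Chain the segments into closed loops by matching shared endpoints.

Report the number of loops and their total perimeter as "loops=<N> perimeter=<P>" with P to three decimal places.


Straddling triangles (10 of 20):
  (v0,v5,v1) [--+] → (1.0995, 1.80458, 0.0414205)–(1.0995, 1.8204, 0)  len=0.0443
  (v0,v1,v7) [-+-] → (1.0995, 1.8204, 0)–(1.0995, 1.80458, -0.0414205)  len=0.0443
  (v1,v5,v9) [+-+] → (1.0995, 1.80458, 0.0414205)–(1.0995, 0.445553, 1.40045)  len=1.9220
  (v7,v1,v8) [-++] → (1.0995, 1.80458, -0.0414205)–(1.0995, 0.445553, -1.40045)  len=1.9220
  (v3,v9,v4) [++-] → (1.0995, -0.445553, 1.40045)–(1.0995, -1.80458, 0.0414205)  len=1.9220
  (v3,v4,v2) [+--] → (1.0995, -1.80458, 0.0414205)–(1.0995, -1.8204, 0)  len=0.0443
  (v3,v2,v6) [+--] → (1.0995, -1.8204, 0)–(1.0995, -1.80458, -0.0414205)  len=0.0443
  (v3,v6,v8) [+-+] → (1.0995, -1.80458, -0.0414205)–(1.0995, -0.445553, -1.40045)  len=1.9220
  (v4,v9,v5) [-+-] → (1.0995, -0.445553, 1.40045)–(1.0995, 0.445553, 1.40045)  len=0.8911
  (v8,v6,v7) [+--] → (1.0995, -0.445553, -1.40045)–(1.0995, 0.445553, -1.40045)  len=0.8911

Chained into 1 loop(s):
  loop 1: 10 segments, perimeter = 9.6474
Total perimeter = 9.647

loops=1 perimeter=9.647


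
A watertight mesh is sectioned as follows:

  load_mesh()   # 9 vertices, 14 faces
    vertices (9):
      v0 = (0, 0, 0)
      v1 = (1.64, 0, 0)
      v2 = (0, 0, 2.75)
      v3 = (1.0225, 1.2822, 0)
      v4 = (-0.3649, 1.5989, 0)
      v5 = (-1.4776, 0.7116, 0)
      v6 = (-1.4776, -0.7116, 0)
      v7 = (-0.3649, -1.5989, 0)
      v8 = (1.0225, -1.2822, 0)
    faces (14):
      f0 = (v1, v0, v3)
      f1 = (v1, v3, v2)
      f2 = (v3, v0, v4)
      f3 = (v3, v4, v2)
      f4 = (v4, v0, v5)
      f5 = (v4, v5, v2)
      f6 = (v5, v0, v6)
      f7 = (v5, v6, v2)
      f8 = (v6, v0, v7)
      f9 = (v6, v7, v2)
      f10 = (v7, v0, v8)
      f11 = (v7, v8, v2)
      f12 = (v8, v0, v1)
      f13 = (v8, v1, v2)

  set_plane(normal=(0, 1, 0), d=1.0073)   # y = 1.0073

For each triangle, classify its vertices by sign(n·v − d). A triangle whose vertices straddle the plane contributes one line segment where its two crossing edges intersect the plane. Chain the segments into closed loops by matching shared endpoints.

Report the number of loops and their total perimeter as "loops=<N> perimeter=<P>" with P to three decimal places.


loops=1 perimeter=5.410

Straddling triangles (6 of 14):
  (v1,v0,v3) [--+] → (0.803279, 1.0073, 0)–(1.15489, 1.0073, 0)  len=0.3516
  (v1,v3,v2) [-+-] → (1.15489, 1.0073, 0)–(0.803279, 1.0073, 0.589592)  len=0.6865
  (v3,v0,v4) [+-+] → (0.803279, 1.0073, 0)–(-0.229885, 1.0073, 0)  len=1.0332
  (v3,v4,v2) [++-] → (-0.229885, 1.0073, 1.01751)–(0.803279, 1.0073, 0.589592)  len=1.1183
  (v4,v0,v5) [+--] → (-0.229885, 1.0073, 0)–(-1.10678, 1.0073, 0)  len=0.8769
  (v4,v5,v2) [+--] → (-1.10678, 1.0073, 0)–(-0.229885, 1.0073, 1.01751)  len=1.3432

Chained into 1 loop(s):
  loop 1: 6 segments, perimeter = 5.4097
Total perimeter = 5.410


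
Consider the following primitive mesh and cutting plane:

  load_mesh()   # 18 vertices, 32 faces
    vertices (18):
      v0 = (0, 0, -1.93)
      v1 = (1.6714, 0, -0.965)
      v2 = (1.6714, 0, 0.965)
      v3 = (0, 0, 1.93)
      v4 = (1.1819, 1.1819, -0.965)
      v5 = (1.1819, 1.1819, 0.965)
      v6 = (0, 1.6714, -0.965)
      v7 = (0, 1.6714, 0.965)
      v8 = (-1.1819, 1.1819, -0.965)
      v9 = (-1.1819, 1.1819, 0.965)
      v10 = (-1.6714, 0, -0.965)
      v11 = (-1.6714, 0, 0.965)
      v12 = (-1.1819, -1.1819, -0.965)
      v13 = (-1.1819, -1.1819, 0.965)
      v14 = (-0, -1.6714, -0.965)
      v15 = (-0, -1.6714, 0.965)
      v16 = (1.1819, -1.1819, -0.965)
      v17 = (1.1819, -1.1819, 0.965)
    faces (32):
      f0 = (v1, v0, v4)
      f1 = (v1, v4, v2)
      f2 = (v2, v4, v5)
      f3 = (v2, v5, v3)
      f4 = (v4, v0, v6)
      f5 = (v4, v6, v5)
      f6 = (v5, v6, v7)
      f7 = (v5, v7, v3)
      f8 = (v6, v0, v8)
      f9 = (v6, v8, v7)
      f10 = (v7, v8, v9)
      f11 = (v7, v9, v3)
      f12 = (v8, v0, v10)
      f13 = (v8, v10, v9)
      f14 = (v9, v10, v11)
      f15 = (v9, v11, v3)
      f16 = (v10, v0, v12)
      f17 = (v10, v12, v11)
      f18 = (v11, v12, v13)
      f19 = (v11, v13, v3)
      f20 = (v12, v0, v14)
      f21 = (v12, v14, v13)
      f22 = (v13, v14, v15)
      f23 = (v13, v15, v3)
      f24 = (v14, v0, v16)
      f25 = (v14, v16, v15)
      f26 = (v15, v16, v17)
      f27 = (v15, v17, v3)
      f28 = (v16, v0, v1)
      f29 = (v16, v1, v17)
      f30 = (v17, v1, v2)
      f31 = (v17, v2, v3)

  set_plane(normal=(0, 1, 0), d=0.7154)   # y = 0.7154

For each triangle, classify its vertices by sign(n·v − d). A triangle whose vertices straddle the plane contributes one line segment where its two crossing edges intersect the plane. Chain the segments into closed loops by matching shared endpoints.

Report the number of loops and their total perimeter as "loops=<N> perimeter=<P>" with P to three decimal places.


loops=1 perimeter=9.849

Straddling triangles (12 of 32):
  (v1,v0,v4) [--+] → (0.7154, 0.7154, -1.34589)–(1.37511, 0.7154, -0.965)  len=0.7618
  (v1,v4,v2) [-+-] → (1.37511, 0.7154, -0.965)–(1.37511, 0.7154, -0.203222)  len=0.7618
  (v2,v4,v5) [-++] → (1.37511, 0.7154, -0.203222)–(1.37511, 0.7154, 0.965)  len=1.1682
  (v2,v5,v3) [-+-] → (1.37511, 0.7154, 0.965)–(0.7154, 0.7154, 1.34589)  len=0.7618
  (v4,v0,v6) [+-+] → (0.7154, 0.7154, -1.34589)–(0, 0.7154, -1.51696)  len=0.7356
  (v5,v7,v3) [++-] → (0, 0.7154, 1.51696)–(0.7154, 0.7154, 1.34589)  len=0.7356
  (v6,v0,v8) [+-+] → (0, 0.7154, -1.51696)–(-0.7154, 0.7154, -1.34589)  len=0.7356
  (v7,v9,v3) [++-] → (-0.7154, 0.7154, 1.34589)–(0, 0.7154, 1.51696)  len=0.7356
  (v8,v0,v10) [+--] → (-0.7154, 0.7154, -1.34589)–(-1.37511, 0.7154, -0.965)  len=0.7618
  (v8,v10,v9) [+-+] → (-1.37511, 0.7154, -0.965)–(-1.37511, 0.7154, 0.203222)  len=1.1682
  (v9,v10,v11) [+--] → (-1.37511, 0.7154, 0.203222)–(-1.37511, 0.7154, 0.965)  len=0.7618
  (v9,v11,v3) [+--] → (-1.37511, 0.7154, 0.965)–(-0.7154, 0.7154, 1.34589)  len=0.7618

Chained into 1 loop(s):
  loop 1: 12 segments, perimeter = 9.8493
Total perimeter = 9.849


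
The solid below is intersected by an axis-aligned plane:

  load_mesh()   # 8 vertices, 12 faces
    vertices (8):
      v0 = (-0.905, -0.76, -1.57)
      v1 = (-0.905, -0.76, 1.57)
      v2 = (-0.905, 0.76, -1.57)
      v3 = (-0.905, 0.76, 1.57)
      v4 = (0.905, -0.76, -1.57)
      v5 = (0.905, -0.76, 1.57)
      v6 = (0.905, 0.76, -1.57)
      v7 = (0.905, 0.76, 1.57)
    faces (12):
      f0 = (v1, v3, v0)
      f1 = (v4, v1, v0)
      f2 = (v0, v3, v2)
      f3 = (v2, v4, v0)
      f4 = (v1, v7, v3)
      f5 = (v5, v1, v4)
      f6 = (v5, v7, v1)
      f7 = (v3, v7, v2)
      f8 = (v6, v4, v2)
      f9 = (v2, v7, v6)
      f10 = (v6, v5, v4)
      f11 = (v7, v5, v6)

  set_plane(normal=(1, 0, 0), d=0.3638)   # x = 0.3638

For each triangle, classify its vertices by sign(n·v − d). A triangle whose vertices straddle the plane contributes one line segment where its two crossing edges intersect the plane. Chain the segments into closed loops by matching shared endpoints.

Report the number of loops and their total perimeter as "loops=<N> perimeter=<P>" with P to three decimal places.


Straddling triangles (8 of 12):
  (v4,v1,v0) [+--] → (0.3638, -0.76, -0.631123)–(0.3638, -0.76, -1.57)  len=0.9389
  (v2,v4,v0) [-+-] → (0.3638, -0.305512, -1.57)–(0.3638, -0.76, -1.57)  len=0.4545
  (v1,v7,v3) [-+-] → (0.3638, 0.305512, 1.57)–(0.3638, 0.76, 1.57)  len=0.4545
  (v5,v1,v4) [+-+] → (0.3638, -0.76, 1.57)–(0.3638, -0.76, -0.631123)  len=2.2011
  (v5,v7,v1) [++-] → (0.3638, 0.305512, 1.57)–(0.3638, -0.76, 1.57)  len=1.0655
  (v3,v7,v2) [-+-] → (0.3638, 0.76, 1.57)–(0.3638, 0.76, 0.631123)  len=0.9389
  (v6,v4,v2) [++-] → (0.3638, -0.305512, -1.57)–(0.3638, 0.76, -1.57)  len=1.0655
  (v2,v7,v6) [-++] → (0.3638, 0.76, 0.631123)–(0.3638, 0.76, -1.57)  len=2.2011

Chained into 1 loop(s):
  loop 1: 8 segments, perimeter = 9.3200
Total perimeter = 9.320

loops=1 perimeter=9.320


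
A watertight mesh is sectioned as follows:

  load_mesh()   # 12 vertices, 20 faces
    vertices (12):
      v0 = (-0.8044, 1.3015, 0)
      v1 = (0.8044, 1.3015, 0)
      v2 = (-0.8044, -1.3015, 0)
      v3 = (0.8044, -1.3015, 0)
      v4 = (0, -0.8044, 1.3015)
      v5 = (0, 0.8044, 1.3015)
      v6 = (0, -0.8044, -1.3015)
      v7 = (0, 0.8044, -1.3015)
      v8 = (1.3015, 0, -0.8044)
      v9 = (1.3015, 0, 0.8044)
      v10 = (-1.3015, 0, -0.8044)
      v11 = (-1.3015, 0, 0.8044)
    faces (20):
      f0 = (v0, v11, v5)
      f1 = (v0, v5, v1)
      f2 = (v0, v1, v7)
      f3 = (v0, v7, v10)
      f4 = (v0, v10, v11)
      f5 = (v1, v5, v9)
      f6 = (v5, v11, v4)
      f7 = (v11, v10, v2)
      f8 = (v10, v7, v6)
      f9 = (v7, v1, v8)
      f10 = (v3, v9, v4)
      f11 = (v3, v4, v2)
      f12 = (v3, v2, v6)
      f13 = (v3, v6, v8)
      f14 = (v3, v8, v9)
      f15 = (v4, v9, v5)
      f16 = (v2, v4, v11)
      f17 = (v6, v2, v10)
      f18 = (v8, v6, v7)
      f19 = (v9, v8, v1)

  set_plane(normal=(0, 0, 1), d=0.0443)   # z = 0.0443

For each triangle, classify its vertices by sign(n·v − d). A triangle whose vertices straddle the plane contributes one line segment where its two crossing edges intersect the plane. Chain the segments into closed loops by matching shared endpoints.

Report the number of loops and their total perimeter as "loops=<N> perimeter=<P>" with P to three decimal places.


Straddling triangles (10 of 20):
  (v0,v11,v5) [-++] → (-0.831776, 1.22982, 0.0443)–(-0.77702, 1.28458, 0.0443)  len=0.0774
  (v0,v5,v1) [-+-] → (-0.77702, 1.28458, 0.0443)–(0.77702, 1.28458, 0.0443)  len=1.5540
  (v0,v10,v11) [--+] → (-1.3015, 0, 0.0443)–(-0.831776, 1.22982, 0.0443)  len=1.3165
  (v1,v5,v9) [-++] → (0.77702, 1.28458, 0.0443)–(0.831776, 1.22982, 0.0443)  len=0.0774
  (v11,v10,v2) [+--] → (-1.3015, 0, 0.0443)–(-0.831776, -1.22982, 0.0443)  len=1.3165
  (v3,v9,v4) [-++] → (0.831776, -1.22982, 0.0443)–(0.77702, -1.28458, 0.0443)  len=0.0774
  (v3,v4,v2) [-+-] → (0.77702, -1.28458, 0.0443)–(-0.77702, -1.28458, 0.0443)  len=1.5540
  (v3,v8,v9) [--+] → (1.3015, 0, 0.0443)–(0.831776, -1.22982, 0.0443)  len=1.3165
  (v2,v4,v11) [-++] → (-0.77702, -1.28458, 0.0443)–(-0.831776, -1.22982, 0.0443)  len=0.0774
  (v9,v8,v1) [+--] → (1.3015, 0, 0.0443)–(0.831776, 1.22982, 0.0443)  len=1.3165

Chained into 1 loop(s):
  loop 1: 10 segments, perimeter = 8.6837
Total perimeter = 8.684

loops=1 perimeter=8.684


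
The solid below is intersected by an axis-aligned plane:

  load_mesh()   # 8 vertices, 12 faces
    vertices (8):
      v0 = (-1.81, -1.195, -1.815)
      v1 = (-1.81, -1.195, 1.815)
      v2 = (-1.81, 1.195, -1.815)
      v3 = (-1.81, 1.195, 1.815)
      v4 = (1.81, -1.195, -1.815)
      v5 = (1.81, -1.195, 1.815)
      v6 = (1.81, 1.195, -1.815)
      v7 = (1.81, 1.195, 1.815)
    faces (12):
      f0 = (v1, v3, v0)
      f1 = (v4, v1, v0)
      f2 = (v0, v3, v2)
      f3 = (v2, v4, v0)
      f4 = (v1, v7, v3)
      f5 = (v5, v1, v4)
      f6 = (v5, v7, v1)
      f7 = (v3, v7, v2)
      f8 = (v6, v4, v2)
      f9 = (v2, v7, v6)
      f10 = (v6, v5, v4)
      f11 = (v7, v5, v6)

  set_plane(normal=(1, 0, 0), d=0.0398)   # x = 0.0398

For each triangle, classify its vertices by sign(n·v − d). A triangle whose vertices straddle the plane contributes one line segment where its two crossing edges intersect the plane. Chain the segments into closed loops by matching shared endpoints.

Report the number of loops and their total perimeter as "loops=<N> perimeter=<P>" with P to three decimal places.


loops=1 perimeter=12.040

Straddling triangles (8 of 12):
  (v4,v1,v0) [+--] → (0.0398, -1.195, -0.0399099)–(0.0398, -1.195, -1.815)  len=1.7751
  (v2,v4,v0) [-+-] → (0.0398, -0.0262768, -1.815)–(0.0398, -1.195, -1.815)  len=1.1687
  (v1,v7,v3) [-+-] → (0.0398, 0.0262768, 1.815)–(0.0398, 1.195, 1.815)  len=1.1687
  (v5,v1,v4) [+-+] → (0.0398, -1.195, 1.815)–(0.0398, -1.195, -0.0399099)  len=1.8549
  (v5,v7,v1) [++-] → (0.0398, 0.0262768, 1.815)–(0.0398, -1.195, 1.815)  len=1.2213
  (v3,v7,v2) [-+-] → (0.0398, 1.195, 1.815)–(0.0398, 1.195, 0.0399099)  len=1.7751
  (v6,v4,v2) [++-] → (0.0398, -0.0262768, -1.815)–(0.0398, 1.195, -1.815)  len=1.2213
  (v2,v7,v6) [-++] → (0.0398, 1.195, 0.0399099)–(0.0398, 1.195, -1.815)  len=1.8549

Chained into 1 loop(s):
  loop 1: 8 segments, perimeter = 12.0400
Total perimeter = 12.040


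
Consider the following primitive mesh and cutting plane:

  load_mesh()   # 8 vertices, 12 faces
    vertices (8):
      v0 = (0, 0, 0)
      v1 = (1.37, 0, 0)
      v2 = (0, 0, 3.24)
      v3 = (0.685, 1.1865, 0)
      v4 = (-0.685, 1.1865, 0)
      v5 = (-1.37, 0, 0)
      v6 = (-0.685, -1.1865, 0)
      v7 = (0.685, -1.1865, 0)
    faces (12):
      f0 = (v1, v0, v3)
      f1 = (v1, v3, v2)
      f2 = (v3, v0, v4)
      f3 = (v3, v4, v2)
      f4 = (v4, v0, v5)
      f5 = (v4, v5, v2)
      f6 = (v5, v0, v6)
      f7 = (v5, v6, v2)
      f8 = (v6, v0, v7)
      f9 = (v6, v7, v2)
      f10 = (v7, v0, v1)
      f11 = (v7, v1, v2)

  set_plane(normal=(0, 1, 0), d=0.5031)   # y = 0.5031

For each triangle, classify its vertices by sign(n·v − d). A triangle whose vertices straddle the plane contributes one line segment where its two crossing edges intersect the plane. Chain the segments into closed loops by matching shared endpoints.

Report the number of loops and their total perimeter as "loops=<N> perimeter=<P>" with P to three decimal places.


Straddling triangles (6 of 12):
  (v1,v0,v3) [--+] → (0.290454, 0.5031, 0)–(1.07955, 0.5031, 0)  len=0.7891
  (v1,v3,v2) [-+-] → (1.07955, 0.5031, 0)–(0.290454, 0.5031, 1.86617)  len=2.0261
  (v3,v0,v4) [+-+] → (0.290454, 0.5031, 0)–(-0.290454, 0.5031, 0)  len=0.5809
  (v3,v4,v2) [++-] → (-0.290454, 0.5031, 1.86617)–(0.290454, 0.5031, 1.86617)  len=0.5809
  (v4,v0,v5) [+--] → (-0.290454, 0.5031, 0)–(-1.07955, 0.5031, 0)  len=0.7891
  (v4,v5,v2) [+--] → (-1.07955, 0.5031, 0)–(-0.290454, 0.5031, 1.86617)  len=2.0261

Chained into 1 loop(s):
  loop 1: 6 segments, perimeter = 6.7923
Total perimeter = 6.792

loops=1 perimeter=6.792


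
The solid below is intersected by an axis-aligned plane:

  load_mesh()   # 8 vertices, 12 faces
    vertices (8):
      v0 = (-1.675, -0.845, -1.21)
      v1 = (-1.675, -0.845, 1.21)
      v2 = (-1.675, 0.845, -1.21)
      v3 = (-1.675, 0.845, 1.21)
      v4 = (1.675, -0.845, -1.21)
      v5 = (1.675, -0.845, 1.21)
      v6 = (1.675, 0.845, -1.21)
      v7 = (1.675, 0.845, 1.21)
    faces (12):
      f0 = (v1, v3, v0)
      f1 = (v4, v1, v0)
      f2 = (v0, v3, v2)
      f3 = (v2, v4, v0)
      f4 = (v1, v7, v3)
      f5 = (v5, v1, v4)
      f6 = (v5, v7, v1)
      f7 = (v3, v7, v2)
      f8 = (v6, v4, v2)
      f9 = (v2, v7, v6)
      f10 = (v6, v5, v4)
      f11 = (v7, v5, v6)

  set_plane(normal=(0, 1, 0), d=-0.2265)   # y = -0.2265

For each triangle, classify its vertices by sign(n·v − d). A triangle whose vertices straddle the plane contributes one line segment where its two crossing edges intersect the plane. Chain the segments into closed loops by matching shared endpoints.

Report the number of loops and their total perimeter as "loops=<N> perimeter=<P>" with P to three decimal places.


loops=1 perimeter=11.540

Straddling triangles (8 of 12):
  (v1,v3,v0) [-+-] → (-1.675, -0.2265, 1.21)–(-1.675, -0.2265, -0.324337)  len=1.5343
  (v0,v3,v2) [-++] → (-1.675, -0.2265, -0.324337)–(-1.675, -0.2265, -1.21)  len=0.8857
  (v2,v4,v0) [+--] → (0.448979, -0.2265, -1.21)–(-1.675, -0.2265, -1.21)  len=2.1240
  (v1,v7,v3) [-++] → (-0.448979, -0.2265, 1.21)–(-1.675, -0.2265, 1.21)  len=1.2260
  (v5,v7,v1) [-+-] → (1.675, -0.2265, 1.21)–(-0.448979, -0.2265, 1.21)  len=2.1240
  (v6,v4,v2) [+-+] → (1.675, -0.2265, -1.21)–(0.448979, -0.2265, -1.21)  len=1.2260
  (v6,v5,v4) [+--] → (1.675, -0.2265, 0.324337)–(1.675, -0.2265, -1.21)  len=1.5343
  (v7,v5,v6) [+-+] → (1.675, -0.2265, 1.21)–(1.675, -0.2265, 0.324337)  len=0.8857

Chained into 1 loop(s):
  loop 1: 8 segments, perimeter = 11.5400
Total perimeter = 11.540


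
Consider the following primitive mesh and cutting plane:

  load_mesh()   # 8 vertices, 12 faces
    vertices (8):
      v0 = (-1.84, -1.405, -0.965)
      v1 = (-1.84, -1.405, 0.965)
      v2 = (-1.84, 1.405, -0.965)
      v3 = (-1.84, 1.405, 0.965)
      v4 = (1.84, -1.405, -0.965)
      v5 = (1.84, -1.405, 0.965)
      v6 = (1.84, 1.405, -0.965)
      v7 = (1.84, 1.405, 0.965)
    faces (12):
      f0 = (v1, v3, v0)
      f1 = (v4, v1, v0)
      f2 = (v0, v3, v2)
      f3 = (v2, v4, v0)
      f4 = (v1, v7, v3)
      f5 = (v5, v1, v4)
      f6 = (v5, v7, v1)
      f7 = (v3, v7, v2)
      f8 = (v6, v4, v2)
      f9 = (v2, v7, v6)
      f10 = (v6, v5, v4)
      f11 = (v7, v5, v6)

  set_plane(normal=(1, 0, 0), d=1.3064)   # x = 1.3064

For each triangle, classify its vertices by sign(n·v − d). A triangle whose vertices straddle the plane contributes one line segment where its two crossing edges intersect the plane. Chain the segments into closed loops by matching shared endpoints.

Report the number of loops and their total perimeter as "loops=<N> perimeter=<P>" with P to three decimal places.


loops=1 perimeter=9.480

Straddling triangles (8 of 12):
  (v4,v1,v0) [+--] → (1.3064, -1.405, -0.68515)–(1.3064, -1.405, -0.965)  len=0.2799
  (v2,v4,v0) [-+-] → (1.3064, -0.99755, -0.965)–(1.3064, -1.405, -0.965)  len=0.4074
  (v1,v7,v3) [-+-] → (1.3064, 0.99755, 0.965)–(1.3064, 1.405, 0.965)  len=0.4074
  (v5,v1,v4) [+-+] → (1.3064, -1.405, 0.965)–(1.3064, -1.405, -0.68515)  len=1.6502
  (v5,v7,v1) [++-] → (1.3064, 0.99755, 0.965)–(1.3064, -1.405, 0.965)  len=2.4025
  (v3,v7,v2) [-+-] → (1.3064, 1.405, 0.965)–(1.3064, 1.405, 0.68515)  len=0.2799
  (v6,v4,v2) [++-] → (1.3064, -0.99755, -0.965)–(1.3064, 1.405, -0.965)  len=2.4025
  (v2,v7,v6) [-++] → (1.3064, 1.405, 0.68515)–(1.3064, 1.405, -0.965)  len=1.6502

Chained into 1 loop(s):
  loop 1: 8 segments, perimeter = 9.4800
Total perimeter = 9.480


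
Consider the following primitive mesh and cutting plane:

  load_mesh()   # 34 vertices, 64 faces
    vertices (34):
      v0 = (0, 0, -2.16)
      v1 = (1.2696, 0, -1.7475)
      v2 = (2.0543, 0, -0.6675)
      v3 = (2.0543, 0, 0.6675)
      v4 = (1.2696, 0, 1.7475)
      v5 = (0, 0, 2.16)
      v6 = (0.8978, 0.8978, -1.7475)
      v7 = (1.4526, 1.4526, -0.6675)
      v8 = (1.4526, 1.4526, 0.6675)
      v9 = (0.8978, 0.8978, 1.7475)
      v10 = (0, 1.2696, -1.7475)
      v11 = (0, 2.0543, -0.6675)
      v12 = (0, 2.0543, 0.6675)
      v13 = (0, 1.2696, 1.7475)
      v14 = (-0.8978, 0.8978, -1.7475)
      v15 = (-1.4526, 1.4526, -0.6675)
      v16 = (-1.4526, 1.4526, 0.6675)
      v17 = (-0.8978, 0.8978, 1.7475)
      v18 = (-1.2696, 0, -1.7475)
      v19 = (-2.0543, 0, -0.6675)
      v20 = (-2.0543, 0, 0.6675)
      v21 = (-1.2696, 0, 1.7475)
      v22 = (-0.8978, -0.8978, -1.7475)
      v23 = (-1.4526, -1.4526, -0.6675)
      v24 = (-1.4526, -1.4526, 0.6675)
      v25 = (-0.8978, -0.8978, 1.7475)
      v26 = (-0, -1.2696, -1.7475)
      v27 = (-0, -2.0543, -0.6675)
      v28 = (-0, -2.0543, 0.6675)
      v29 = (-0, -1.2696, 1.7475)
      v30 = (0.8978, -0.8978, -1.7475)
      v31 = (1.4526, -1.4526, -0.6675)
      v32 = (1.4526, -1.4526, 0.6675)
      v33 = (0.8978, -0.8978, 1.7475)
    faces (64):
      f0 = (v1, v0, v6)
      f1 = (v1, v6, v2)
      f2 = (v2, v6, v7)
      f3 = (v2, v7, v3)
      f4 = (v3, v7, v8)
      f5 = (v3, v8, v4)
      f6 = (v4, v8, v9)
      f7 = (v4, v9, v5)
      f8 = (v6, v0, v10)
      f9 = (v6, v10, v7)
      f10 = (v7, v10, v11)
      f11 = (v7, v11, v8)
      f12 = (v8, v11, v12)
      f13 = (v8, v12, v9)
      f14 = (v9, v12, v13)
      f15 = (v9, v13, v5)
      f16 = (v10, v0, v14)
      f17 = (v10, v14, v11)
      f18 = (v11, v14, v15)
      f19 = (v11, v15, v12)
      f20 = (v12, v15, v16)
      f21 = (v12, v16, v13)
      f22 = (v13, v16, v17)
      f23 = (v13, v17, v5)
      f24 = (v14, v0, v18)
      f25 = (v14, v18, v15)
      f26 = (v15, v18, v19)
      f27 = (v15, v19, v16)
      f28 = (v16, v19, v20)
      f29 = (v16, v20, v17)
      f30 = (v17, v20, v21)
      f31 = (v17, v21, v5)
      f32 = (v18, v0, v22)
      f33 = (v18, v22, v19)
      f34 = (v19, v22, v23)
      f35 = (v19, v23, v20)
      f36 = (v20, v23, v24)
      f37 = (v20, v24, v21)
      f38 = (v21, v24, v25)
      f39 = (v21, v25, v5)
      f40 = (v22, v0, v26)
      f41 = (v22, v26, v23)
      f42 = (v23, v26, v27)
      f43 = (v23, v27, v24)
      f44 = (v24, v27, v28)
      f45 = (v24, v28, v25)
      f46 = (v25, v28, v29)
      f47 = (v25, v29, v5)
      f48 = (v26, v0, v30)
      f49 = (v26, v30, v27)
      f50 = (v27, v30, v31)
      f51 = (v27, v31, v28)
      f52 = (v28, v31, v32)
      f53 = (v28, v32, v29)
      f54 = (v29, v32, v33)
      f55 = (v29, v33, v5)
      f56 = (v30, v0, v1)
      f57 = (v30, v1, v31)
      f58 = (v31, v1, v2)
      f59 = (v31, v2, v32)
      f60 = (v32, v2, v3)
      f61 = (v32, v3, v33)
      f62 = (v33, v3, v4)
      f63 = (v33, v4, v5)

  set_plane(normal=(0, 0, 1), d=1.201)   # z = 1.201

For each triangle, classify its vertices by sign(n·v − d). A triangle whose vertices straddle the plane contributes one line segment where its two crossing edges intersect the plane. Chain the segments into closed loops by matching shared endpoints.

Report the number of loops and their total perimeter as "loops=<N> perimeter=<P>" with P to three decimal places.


Straddling triangles (16 of 64):
  (v3,v8,v4) [--+] → (1.3622, 0.735042, 1.201)–(1.66667, 0, 1.201)  len=0.7956
  (v4,v8,v9) [+-+] → (1.3622, 0.735042, 1.201)–(1.17854, 1.17854, 1.201)  len=0.4800
  (v8,v12,v9) [--+] → (0.443497, 1.48301, 1.201)–(1.17854, 1.17854, 1.201)  len=0.7956
  (v9,v12,v13) [+-+] → (0.443497, 1.48301, 1.201)–(0, 1.66667, 1.201)  len=0.4800
  (v12,v16,v13) [--+] → (-0.735042, 1.3622, 1.201)–(0, 1.66667, 1.201)  len=0.7956
  (v13,v16,v17) [+-+] → (-0.735042, 1.3622, 1.201)–(-1.17854, 1.17854, 1.201)  len=0.4800
  (v16,v20,v17) [--+] → (-1.48301, 0.443497, 1.201)–(-1.17854, 1.17854, 1.201)  len=0.7956
  (v17,v20,v21) [+-+] → (-1.48301, 0.443497, 1.201)–(-1.66667, 0, 1.201)  len=0.4800
  (v20,v24,v21) [--+] → (-1.3622, -0.735042, 1.201)–(-1.66667, 0, 1.201)  len=0.7956
  (v21,v24,v25) [+-+] → (-1.3622, -0.735042, 1.201)–(-1.17854, -1.17854, 1.201)  len=0.4800
  (v24,v28,v25) [--+] → (-0.443497, -1.48301, 1.201)–(-1.17854, -1.17854, 1.201)  len=0.7956
  (v25,v28,v29) [+-+] → (-0.443497, -1.48301, 1.201)–(0, -1.66667, 1.201)  len=0.4800
  (v28,v32,v29) [--+] → (0.735042, -1.3622, 1.201)–(0, -1.66667, 1.201)  len=0.7956
  (v29,v32,v33) [+-+] → (0.735042, -1.3622, 1.201)–(1.17854, -1.17854, 1.201)  len=0.4800
  (v32,v3,v33) [--+] → (1.48301, -0.443497, 1.201)–(1.17854, -1.17854, 1.201)  len=0.7956
  (v33,v3,v4) [+-+] → (1.48301, -0.443497, 1.201)–(1.66667, 0, 1.201)  len=0.4800

Chained into 1 loop(s):
  loop 1: 16 segments, perimeter = 10.2050
Total perimeter = 10.205

loops=1 perimeter=10.205


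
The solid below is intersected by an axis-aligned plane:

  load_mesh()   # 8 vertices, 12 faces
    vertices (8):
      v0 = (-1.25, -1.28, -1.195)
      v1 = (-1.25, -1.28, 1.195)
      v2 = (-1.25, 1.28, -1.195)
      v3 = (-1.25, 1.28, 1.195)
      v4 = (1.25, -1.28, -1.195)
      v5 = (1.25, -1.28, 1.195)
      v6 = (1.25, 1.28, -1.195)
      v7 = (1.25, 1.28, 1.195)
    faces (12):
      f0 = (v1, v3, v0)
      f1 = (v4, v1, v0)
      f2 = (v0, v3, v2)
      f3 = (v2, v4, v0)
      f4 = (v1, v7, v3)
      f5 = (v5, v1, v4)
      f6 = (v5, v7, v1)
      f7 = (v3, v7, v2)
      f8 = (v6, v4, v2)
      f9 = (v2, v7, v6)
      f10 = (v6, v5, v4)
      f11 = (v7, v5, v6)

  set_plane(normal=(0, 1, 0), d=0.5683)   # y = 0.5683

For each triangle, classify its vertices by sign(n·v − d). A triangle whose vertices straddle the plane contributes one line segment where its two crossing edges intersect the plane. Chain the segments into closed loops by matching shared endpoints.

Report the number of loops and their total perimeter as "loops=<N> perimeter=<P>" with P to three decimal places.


loops=1 perimeter=9.780

Straddling triangles (8 of 12):
  (v1,v3,v0) [-+-] → (-1.25, 0.5683, 1.195)–(-1.25, 0.5683, 0.530561)  len=0.6644
  (v0,v3,v2) [-++] → (-1.25, 0.5683, 0.530561)–(-1.25, 0.5683, -1.195)  len=1.7256
  (v2,v4,v0) [+--] → (-0.55498, 0.5683, -1.195)–(-1.25, 0.5683, -1.195)  len=0.6950
  (v1,v7,v3) [-++] → (0.55498, 0.5683, 1.195)–(-1.25, 0.5683, 1.195)  len=1.8050
  (v5,v7,v1) [-+-] → (1.25, 0.5683, 1.195)–(0.55498, 0.5683, 1.195)  len=0.6950
  (v6,v4,v2) [+-+] → (1.25, 0.5683, -1.195)–(-0.55498, 0.5683, -1.195)  len=1.8050
  (v6,v5,v4) [+--] → (1.25, 0.5683, -0.530561)–(1.25, 0.5683, -1.195)  len=0.6644
  (v7,v5,v6) [+-+] → (1.25, 0.5683, 1.195)–(1.25, 0.5683, -0.530561)  len=1.7256

Chained into 1 loop(s):
  loop 1: 8 segments, perimeter = 9.7800
Total perimeter = 9.780
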